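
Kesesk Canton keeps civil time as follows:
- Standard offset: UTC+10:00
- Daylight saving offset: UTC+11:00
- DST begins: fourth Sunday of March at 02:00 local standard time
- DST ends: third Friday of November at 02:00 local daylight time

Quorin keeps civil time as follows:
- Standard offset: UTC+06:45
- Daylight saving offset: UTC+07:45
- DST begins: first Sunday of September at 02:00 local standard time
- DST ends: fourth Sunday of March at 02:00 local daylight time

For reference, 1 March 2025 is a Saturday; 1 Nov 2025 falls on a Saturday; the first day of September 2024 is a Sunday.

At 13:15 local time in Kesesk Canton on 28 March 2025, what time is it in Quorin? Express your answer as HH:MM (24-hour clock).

09:00

1 March 2025 is a Saturday, so the first Sunday is March 2 and the fourth is March 23.
1 November 2025 is a Saturday, so the first Friday is November 7 and the third is November 21.
28 March 2025 falls between 23 March and 21 November, so daylight saving is in effect and Kesesk Canton is at UTC+11:00.
13:15 Kesesk Canton − 11h = 02:15 UTC.
1 September 2024 is a Sunday, so the first Sunday is September 1.
1 March 2025 is a Saturday, so the first Sunday is March 2 and the fourth is March 23.
At the standard offset (UTC+06:45), 02:15 UTC + 6h45m = 09:00 Quorin standard time.
Daylight saving runs 1 September 2024 – 23 March 2025; the standard-time date in Quorin, 28 March 2025, is outside that window, so Quorin is on standard time at UTC+06:45.
02:15 UTC + 6h45m = 09:00 Quorin.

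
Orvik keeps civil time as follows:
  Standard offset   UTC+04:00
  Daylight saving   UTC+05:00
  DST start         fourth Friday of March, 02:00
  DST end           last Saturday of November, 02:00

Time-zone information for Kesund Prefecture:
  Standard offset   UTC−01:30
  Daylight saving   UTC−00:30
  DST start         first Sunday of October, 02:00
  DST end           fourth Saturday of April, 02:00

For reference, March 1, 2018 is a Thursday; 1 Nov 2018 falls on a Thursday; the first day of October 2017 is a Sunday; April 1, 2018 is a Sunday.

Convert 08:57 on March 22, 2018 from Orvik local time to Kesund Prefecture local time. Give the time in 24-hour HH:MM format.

1 March 2018 is a Thursday, so the first Friday is March 2 and the fourth is March 23.
1 November 2018 is a Thursday, so Saturdays fall on 3, 10, 17, 24; the last is November 24.
March 22, 2018 does not fall between 23 March and 24 November, so daylight saving is not in effect and Orvik is at UTC+04:00.
08:57 Orvik − 4h = 04:57 UTC.
1 October 2017 is a Sunday, so the first Sunday is October 1.
1 April 2018 is a Sunday, so the first Saturday is April 7 and the fourth is April 28.
At the standard offset (UTC−01:30), 04:57 UTC − 1h30m = 03:27 Kesund Prefecture standard time.
The standard-time date in Kesund Prefecture, March 22, 2018, falls between 1 October 2017 and 28 April 2018, so daylight saving is in effect and Kesund Prefecture is at UTC−00:30.
04:57 UTC − 0h30m = 04:27 Kesund Prefecture.

04:27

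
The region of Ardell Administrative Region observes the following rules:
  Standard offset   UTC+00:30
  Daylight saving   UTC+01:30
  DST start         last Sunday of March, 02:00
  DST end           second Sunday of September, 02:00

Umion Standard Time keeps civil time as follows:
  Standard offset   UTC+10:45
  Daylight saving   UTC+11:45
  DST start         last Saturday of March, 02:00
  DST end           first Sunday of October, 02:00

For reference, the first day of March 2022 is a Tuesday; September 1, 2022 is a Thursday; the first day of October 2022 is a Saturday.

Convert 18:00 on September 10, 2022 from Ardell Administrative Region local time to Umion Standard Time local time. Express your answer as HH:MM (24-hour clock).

1 March 2022 is a Tuesday, so Sundays fall on 6, 13, 20, 27; the last is March 27.
1 September 2022 is a Thursday, so the first Sunday is September 4 and the second is September 11.
September 10, 2022 lies within the daylight-saving period (27 March – 11 September), so Ardell Administrative Region is on daylight time, UTC+01:30.
18:00 Ardell Administrative Region − 1h30m = 16:30 UTC.
1 March 2022 is a Tuesday, so Saturdays fall on 5, 12, 19, 26; the last is March 26.
1 October 2022 is a Saturday, so the first Sunday is October 2.
At the standard offset (UTC+10:45), 16:30 UTC + 10h45m = 03:15 Umion Standard Time standard time (rolling into the next day, 11 September 2022).
The standard-time date in Umion Standard Time, September 11, 2022, lies within the daylight-saving period (26 March – 2 October), so Umion Standard Time is on daylight time, UTC+11:45.
16:30 UTC + 11h45m = 04:15 Umion Standard Time (rolling into the next day, 11 September 2022).

04:15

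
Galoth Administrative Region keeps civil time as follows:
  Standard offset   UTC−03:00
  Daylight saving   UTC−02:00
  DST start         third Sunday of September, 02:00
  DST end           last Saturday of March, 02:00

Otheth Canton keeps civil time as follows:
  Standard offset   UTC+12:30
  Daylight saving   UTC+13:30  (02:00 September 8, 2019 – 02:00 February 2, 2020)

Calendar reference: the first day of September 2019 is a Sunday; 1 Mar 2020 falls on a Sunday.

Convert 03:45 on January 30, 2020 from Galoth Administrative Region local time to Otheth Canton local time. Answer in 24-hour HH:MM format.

19:15

1 September 2019 is a Sunday, so the first Sunday is September 1 and the third is September 15.
1 March 2020 is a Sunday, so Saturdays fall on 7, 14, 21, 28; the last is March 28.
January 30, 2020 lies within the daylight-saving period (15 September 2019 – 28 March 2020), so Galoth Administrative Region is on daylight time, UTC−02:00.
03:45 Galoth Administrative Region + 2h = 05:45 UTC.
At the standard offset (UTC+12:30), 05:45 UTC + 12h30m = 18:15 Otheth Canton standard time.
Daylight saving runs 8 September 2019 – 2 February 2020; the standard-time date in Otheth Canton, January 30, 2020, is inside that window, so Otheth Canton is at UTC+13:30.
05:45 UTC + 13h30m = 19:15 Otheth Canton.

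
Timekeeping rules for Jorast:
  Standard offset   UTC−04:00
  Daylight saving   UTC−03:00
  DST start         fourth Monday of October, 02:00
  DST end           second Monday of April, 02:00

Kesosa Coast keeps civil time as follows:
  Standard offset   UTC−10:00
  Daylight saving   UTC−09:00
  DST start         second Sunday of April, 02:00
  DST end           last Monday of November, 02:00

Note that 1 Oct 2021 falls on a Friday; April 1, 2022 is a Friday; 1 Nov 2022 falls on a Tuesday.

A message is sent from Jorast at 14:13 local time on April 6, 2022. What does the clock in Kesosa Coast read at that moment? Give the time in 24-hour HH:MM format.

07:13

1 October 2021 is a Friday, so the first Monday is October 4 and the fourth is October 25.
1 April 2022 is a Friday, so the first Monday is April 4 and the second is April 11.
April 6, 2022 falls between 25 October 2021 and 11 April 2022, so daylight saving is in effect and Jorast is at UTC−03:00.
14:13 Jorast + 3h = 17:13 UTC.
1 April 2022 is a Friday, so the first Sunday is April 3 and the second is April 10.
1 November 2022 is a Tuesday, so Mondays fall on 7, 14, 21, 28; the last is November 28.
At the standard offset (UTC−10:00), 17:13 UTC − 10h = 07:13 Kesosa Coast standard time.
The standard-time date in Kesosa Coast, April 6, 2022, does not fall between 10 April and 28 November, so daylight saving is not in effect and Kesosa Coast is at UTC−10:00.
17:13 UTC − 10h = 07:13 Kesosa Coast.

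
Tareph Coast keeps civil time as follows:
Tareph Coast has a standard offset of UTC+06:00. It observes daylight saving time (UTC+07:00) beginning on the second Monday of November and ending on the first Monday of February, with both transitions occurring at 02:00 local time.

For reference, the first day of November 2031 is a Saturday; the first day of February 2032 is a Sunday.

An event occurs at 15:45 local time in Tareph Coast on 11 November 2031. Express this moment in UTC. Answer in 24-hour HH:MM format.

08:45

1 November 2031 is a Saturday, so the first Monday is November 3 and the second is November 10.
1 February 2032 is a Sunday, so the first Monday is February 2.
Daylight saving runs 10 November 2031 – 2 February 2032; 11 November 2031 is inside that window, so Tareph Coast is at UTC+07:00.
15:45 local − 7h = 08:45 UTC.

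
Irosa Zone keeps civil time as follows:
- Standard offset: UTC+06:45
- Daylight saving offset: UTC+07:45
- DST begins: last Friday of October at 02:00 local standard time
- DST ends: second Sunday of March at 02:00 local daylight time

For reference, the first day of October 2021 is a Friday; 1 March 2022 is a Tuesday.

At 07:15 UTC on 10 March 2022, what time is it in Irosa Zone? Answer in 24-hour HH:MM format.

15:00

1 October 2021 is a Friday, so Fridays fall on 1, 8, 15, 22, 29; the last is October 29.
1 March 2022 is a Tuesday, so the first Sunday is March 6 and the second is March 13.
At the standard offset (UTC+06:45), 07:15 UTC + 6h45m = 14:00 Irosa Zone standard time.
The standard-time date in Irosa Zone, 10 March 2022, lies within the daylight-saving period (29 October 2021 – 13 March 2022), so Irosa Zone is on daylight time, UTC+07:45.
07:15 UTC + 7h45m = 15:00 local.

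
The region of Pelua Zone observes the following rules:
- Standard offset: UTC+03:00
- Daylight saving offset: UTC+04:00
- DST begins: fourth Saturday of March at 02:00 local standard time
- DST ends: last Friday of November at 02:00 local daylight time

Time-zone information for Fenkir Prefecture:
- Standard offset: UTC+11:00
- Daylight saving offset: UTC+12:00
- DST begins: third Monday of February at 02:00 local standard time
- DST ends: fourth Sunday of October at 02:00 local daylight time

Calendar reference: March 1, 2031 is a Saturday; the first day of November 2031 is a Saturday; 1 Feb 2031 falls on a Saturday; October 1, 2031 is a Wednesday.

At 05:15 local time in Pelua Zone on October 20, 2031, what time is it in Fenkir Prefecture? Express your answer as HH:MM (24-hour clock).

1 March 2031 is a Saturday, so the first Saturday is March 1 and the fourth is March 22.
1 November 2031 is a Saturday, so Fridays fall on 7, 14, 21, 28; the last is November 28.
October 20, 2031 lies within the daylight-saving period (22 March – 28 November), so Pelua Zone is on daylight time, UTC+04:00.
05:15 Pelua Zone − 4h = 01:15 UTC.
1 February 2031 is a Saturday, so the first Monday is February 3 and the third is February 17.
1 October 2031 is a Wednesday, so the first Sunday is October 5 and the fourth is October 26.
At the standard offset (UTC+11:00), 01:15 UTC + 11h = 12:15 Fenkir Prefecture standard time.
Daylight saving runs 17 February – 26 October; the standard-time date in Fenkir Prefecture, October 20, 2031, is inside that window, so Fenkir Prefecture is at UTC+12:00.
01:15 UTC + 12h = 13:15 Fenkir Prefecture.

13:15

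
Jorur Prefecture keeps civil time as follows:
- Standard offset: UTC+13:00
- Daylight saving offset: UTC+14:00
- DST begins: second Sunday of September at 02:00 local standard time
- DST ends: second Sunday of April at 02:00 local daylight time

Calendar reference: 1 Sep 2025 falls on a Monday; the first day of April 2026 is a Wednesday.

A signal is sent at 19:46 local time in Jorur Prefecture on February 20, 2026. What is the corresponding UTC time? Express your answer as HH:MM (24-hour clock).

1 September 2025 is a Monday, so the first Sunday is September 7 and the second is September 14.
1 April 2026 is a Wednesday, so the first Sunday is April 5 and the second is April 12.
February 20, 2026 falls between 14 September 2025 and 12 April 2026, so daylight saving is in effect and Jorur Prefecture is at UTC+14:00.
19:46 local − 14h = 05:46 UTC.

05:46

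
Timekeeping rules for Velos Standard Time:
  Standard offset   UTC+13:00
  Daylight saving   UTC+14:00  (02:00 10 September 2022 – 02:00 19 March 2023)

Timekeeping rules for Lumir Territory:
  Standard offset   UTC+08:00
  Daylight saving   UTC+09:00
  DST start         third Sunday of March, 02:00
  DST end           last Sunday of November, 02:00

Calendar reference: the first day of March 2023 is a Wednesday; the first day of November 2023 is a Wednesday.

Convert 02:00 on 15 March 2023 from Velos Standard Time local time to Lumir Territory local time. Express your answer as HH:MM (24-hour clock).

20:00

15 March 2023 falls between 10 September 2022 and 19 March 2023, so daylight saving is in effect and Velos Standard Time is at UTC+14:00.
02:00 Velos Standard Time − 14h = 12:00 UTC (rolling into the previous day, 14 March 2023).
1 March 2023 is a Wednesday, so the first Sunday is March 5 and the third is March 19.
1 November 2023 is a Wednesday, so Sundays fall on 5, 12, 19, 26; the last is November 26.
At the standard offset (UTC+08:00), 12:00 UTC + 8h = 20:00 Lumir Territory standard time.
The standard-time date in Lumir Territory, 14 March 2023, is outside the daylight-saving period (19 March – 26 November), so Lumir Territory is on standard time, UTC+08:00.
12:00 UTC + 8h = 20:00 Lumir Territory.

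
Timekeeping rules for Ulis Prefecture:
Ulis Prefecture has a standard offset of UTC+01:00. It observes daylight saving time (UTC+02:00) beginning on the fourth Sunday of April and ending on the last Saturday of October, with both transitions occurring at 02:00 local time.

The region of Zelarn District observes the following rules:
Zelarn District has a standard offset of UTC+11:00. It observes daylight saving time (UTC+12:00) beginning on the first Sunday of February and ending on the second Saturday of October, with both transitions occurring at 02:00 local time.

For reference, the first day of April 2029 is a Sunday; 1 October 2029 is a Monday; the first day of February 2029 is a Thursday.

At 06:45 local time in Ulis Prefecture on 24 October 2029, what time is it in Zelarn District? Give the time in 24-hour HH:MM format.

1 April 2029 is a Sunday, so the first Sunday is April 1 and the fourth is April 22.
1 October 2029 is a Monday, so Saturdays fall on 6, 13, 20, 27; the last is October 27.
24 October 2029 falls between 22 April and 27 October, so daylight saving is in effect and Ulis Prefecture is at UTC+02:00.
06:45 Ulis Prefecture − 2h = 04:45 UTC.
1 February 2029 is a Thursday, so the first Sunday is February 4.
1 October 2029 is a Monday, so the first Saturday is October 6 and the second is October 13.
At the standard offset (UTC+11:00), 04:45 UTC + 11h = 15:45 Zelarn District standard time.
Daylight saving runs 4 February – 13 October; the standard-time date in Zelarn District, 24 October 2029, is outside that window, so Zelarn District is on standard time at UTC+11:00.
04:45 UTC + 11h = 15:45 Zelarn District.

15:45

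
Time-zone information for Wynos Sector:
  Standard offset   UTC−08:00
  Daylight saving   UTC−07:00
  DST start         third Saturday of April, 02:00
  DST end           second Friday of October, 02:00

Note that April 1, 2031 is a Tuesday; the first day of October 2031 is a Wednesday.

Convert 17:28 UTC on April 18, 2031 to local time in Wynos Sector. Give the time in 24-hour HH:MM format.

09:28

1 April 2031 is a Tuesday, so the first Saturday is April 5 and the third is April 19.
1 October 2031 is a Wednesday, so the first Friday is October 3 and the second is October 10.
At the standard offset (UTC−08:00), 17:28 UTC − 8h = 09:28 Wynos Sector standard time.
The standard-time date in Wynos Sector, April 18, 2031, is outside the daylight-saving period (19 April – 10 October), so Wynos Sector is on standard time, UTC−08:00.
17:28 UTC − 8h = 09:28 local.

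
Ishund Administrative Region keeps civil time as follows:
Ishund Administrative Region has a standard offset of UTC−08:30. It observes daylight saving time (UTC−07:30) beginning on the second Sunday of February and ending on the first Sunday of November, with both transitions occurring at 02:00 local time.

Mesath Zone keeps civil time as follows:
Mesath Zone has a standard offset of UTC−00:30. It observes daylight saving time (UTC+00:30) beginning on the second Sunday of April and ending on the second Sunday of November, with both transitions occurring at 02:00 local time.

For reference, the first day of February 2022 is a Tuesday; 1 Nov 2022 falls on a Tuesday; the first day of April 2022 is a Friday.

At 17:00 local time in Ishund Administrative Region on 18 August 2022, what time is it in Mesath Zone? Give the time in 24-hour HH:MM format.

01:00

1 February 2022 is a Tuesday, so the first Sunday is February 6 and the second is February 13.
1 November 2022 is a Tuesday, so the first Sunday is November 6.
Daylight saving runs 13 February – 6 November; 18 August 2022 is inside that window, so Ishund Administrative Region is at UTC−07:30.
17:00 Ishund Administrative Region + 7h30m = 00:30 UTC (rolling into the next day, 19 August 2022).
1 April 2022 is a Friday, so the first Sunday is April 3 and the second is April 10.
1 November 2022 is a Tuesday, so the first Sunday is November 6 and the second is November 13.
At the standard offset (UTC−00:30), 00:30 UTC − 0h30m = 00:00 Mesath Zone standard time.
Daylight saving runs 10 April – 13 November; the standard-time date in Mesath Zone, 19 August 2022, is inside that window, so Mesath Zone is at UTC+00:30.
00:30 UTC + 0h30m = 01:00 Mesath Zone.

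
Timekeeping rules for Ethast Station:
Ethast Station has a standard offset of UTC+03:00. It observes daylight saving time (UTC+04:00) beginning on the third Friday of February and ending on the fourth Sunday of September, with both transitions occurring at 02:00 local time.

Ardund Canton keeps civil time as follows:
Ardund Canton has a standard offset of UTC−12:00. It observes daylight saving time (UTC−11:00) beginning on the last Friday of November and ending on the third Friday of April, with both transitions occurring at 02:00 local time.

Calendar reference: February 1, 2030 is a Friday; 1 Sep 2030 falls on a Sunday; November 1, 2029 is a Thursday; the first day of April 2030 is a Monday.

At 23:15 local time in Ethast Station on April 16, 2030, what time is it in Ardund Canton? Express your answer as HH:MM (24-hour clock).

1 February 2030 is a Friday, so the first Friday is February 1 and the third is February 15.
1 September 2030 is a Sunday, so the first Sunday is September 1 and the fourth is September 22.
Daylight saving runs 15 February – 22 September; April 16, 2030 is inside that window, so Ethast Station is at UTC+04:00.
23:15 Ethast Station − 4h = 19:15 UTC.
1 November 2029 is a Thursday, so Fridays fall on 2, 9, 16, 23, 30; the last is November 30.
1 April 2030 is a Monday, so the first Friday is April 5 and the third is April 19.
At the standard offset (UTC−12:00), 19:15 UTC − 12h = 07:15 Ardund Canton standard time.
The standard-time date in Ardund Canton, April 16, 2030, falls between 30 November 2029 and 19 April 2030, so daylight saving is in effect and Ardund Canton is at UTC−11:00.
19:15 UTC − 11h = 08:15 Ardund Canton.

08:15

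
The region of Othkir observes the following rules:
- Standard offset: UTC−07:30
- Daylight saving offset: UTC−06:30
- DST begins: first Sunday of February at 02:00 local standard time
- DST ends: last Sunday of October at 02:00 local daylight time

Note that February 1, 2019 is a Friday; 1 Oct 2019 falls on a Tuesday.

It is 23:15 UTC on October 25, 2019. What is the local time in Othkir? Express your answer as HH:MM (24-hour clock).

16:45

1 February 2019 is a Friday, so the first Sunday is February 3.
1 October 2019 is a Tuesday, so Sundays fall on 6, 13, 20, 27; the last is October 27.
At the standard offset (UTC−07:30), 23:15 UTC − 7h30m = 15:45 Othkir standard time.
Daylight saving runs 3 February – 27 October; the standard-time date in Othkir, October 25, 2019, is inside that window, so Othkir is at UTC−06:30.
23:15 UTC − 6h30m = 16:45 local.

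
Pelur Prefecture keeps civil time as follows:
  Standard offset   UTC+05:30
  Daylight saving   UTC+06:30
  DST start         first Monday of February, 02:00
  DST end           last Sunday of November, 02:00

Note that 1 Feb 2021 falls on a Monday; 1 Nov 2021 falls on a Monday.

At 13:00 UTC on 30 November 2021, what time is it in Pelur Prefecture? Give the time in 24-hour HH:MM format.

18:30

1 February 2021 is a Monday, so the first Monday is February 1.
1 November 2021 is a Monday, so Sundays fall on 7, 14, 21, 28; the last is November 28.
At the standard offset (UTC+05:30), 13:00 UTC + 5h30m = 18:30 Pelur Prefecture standard time.
The standard-time date in Pelur Prefecture, 30 November 2021, does not fall between 1 February and 28 November, so daylight saving is not in effect and Pelur Prefecture is at UTC+05:30.
13:00 UTC + 5h30m = 18:30 local.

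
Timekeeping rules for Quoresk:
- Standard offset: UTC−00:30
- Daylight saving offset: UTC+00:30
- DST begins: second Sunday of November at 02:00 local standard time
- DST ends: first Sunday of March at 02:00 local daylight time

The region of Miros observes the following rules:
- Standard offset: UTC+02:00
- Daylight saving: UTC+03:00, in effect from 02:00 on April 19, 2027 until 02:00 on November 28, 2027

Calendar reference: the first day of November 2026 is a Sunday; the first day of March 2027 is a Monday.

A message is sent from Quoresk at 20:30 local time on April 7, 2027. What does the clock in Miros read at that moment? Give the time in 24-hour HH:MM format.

23:00

1 November 2026 is a Sunday, so the first Sunday is November 1 and the second is November 8.
1 March 2027 is a Monday, so the first Sunday is March 7.
April 7, 2027 is outside the daylight-saving period (8 November 2026 – 7 March 2027), so Quoresk is on standard time, UTC−00:30.
20:30 Quoresk + 0h30m = 21:00 UTC.
At the standard offset (UTC+02:00), 21:00 UTC + 2h = 23:00 Miros standard time.
Daylight saving runs 19 April – 28 November; the standard-time date in Miros, April 7, 2027, is outside that window, so Miros is on standard time at UTC+02:00.
21:00 UTC + 2h = 23:00 Miros.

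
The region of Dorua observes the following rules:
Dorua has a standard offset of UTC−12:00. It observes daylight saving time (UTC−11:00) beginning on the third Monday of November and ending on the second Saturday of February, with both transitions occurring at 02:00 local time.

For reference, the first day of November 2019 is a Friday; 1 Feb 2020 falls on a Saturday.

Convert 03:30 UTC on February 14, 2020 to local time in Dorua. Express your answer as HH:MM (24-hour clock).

15:30

1 November 2019 is a Friday, so the first Monday is November 4 and the third is November 18.
1 February 2020 is a Saturday, so the first Saturday is February 1 and the second is February 8.
At the standard offset (UTC−12:00), 03:30 UTC − 12h = 15:30 Dorua standard time (rolling into the previous day, 13 February 2020).
Daylight saving runs 18 November 2019 – 8 February 2020; the standard-time date in Dorua, February 13, 2020, is outside that window, so Dorua is on standard time at UTC−12:00.
03:30 UTC − 12h = 15:30 local (rolling into the previous day, 13 February 2020).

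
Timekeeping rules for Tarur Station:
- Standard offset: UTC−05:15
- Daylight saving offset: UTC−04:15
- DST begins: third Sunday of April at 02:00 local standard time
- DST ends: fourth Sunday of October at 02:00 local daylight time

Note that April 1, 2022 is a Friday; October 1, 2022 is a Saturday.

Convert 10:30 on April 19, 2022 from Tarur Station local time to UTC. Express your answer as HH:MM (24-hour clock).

1 April 2022 is a Friday, so the first Sunday is April 3 and the third is April 17.
1 October 2022 is a Saturday, so the first Sunday is October 2 and the fourth is October 23.
April 19, 2022 falls between 17 April and 23 October, so daylight saving is in effect and Tarur Station is at UTC−04:15.
10:30 local + 4h15m = 14:45 UTC.

14:45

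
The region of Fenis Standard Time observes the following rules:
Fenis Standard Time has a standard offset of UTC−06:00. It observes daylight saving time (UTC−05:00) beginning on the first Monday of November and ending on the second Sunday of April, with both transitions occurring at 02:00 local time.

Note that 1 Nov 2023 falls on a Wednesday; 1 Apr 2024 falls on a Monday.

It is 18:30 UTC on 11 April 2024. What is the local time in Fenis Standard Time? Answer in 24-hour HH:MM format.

13:30

1 November 2023 is a Wednesday, so the first Monday is November 6.
1 April 2024 is a Monday, so the first Sunday is April 7 and the second is April 14.
At the standard offset (UTC−06:00), 18:30 UTC − 6h = 12:30 Fenis Standard Time standard time.
The standard-time date in Fenis Standard Time, 11 April 2024, lies within the daylight-saving period (6 November 2023 – 14 April 2024), so Fenis Standard Time is on daylight time, UTC−05:00.
18:30 UTC − 5h = 13:30 local.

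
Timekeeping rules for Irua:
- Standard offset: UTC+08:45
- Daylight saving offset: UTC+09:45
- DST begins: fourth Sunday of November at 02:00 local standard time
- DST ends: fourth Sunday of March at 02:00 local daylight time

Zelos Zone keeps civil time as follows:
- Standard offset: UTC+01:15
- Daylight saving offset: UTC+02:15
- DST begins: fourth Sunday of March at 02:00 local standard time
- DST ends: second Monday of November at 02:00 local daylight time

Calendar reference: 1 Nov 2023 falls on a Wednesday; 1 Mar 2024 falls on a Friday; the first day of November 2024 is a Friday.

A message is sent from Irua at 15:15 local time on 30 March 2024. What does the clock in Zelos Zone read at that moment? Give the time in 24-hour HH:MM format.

1 November 2023 is a Wednesday, so the first Sunday is November 5 and the fourth is November 26.
1 March 2024 is a Friday, so the first Sunday is March 3 and the fourth is March 24.
30 March 2024 is outside the daylight-saving period (26 November 2023 – 24 March 2024), so Irua is on standard time, UTC+08:45.
15:15 Irua − 8h45m = 06:30 UTC.
1 March 2024 is a Friday, so the first Sunday is March 3 and the fourth is March 24.
1 November 2024 is a Friday, so the first Monday is November 4 and the second is November 11.
At the standard offset (UTC+01:15), 06:30 UTC + 1h15m = 07:45 Zelos Zone standard time.
The standard-time date in Zelos Zone, 30 March 2024, lies within the daylight-saving period (24 March – 11 November), so Zelos Zone is on daylight time, UTC+02:15.
06:30 UTC + 2h15m = 08:45 Zelos Zone.

08:45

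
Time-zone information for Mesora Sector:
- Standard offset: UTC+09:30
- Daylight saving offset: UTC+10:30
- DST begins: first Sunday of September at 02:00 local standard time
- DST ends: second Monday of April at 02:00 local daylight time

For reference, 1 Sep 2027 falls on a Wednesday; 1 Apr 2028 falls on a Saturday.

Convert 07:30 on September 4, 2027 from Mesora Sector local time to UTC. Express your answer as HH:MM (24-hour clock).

22:00

1 September 2027 is a Wednesday, so the first Sunday is September 5.
1 April 2028 is a Saturday, so the first Monday is April 3 and the second is April 10.
September 4, 2027 is outside the daylight-saving period (5 September 2027 – 10 April 2028), so Mesora Sector is on standard time, UTC+09:30.
07:30 local − 9h30m = 22:00 UTC (rolling into the previous day, 3 September 2027).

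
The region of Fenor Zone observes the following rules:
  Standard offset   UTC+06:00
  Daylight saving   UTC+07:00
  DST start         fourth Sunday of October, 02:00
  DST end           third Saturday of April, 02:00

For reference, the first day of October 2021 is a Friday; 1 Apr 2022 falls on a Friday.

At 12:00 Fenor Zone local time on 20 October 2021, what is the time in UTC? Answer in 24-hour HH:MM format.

06:00

1 October 2021 is a Friday, so the first Sunday is October 3 and the fourth is October 24.
1 April 2022 is a Friday, so the first Saturday is April 2 and the third is April 16.
20 October 2021 does not fall between 24 October 2021 and 16 April 2022, so daylight saving is not in effect and Fenor Zone is at UTC+06:00.
12:00 local − 6h = 06:00 UTC.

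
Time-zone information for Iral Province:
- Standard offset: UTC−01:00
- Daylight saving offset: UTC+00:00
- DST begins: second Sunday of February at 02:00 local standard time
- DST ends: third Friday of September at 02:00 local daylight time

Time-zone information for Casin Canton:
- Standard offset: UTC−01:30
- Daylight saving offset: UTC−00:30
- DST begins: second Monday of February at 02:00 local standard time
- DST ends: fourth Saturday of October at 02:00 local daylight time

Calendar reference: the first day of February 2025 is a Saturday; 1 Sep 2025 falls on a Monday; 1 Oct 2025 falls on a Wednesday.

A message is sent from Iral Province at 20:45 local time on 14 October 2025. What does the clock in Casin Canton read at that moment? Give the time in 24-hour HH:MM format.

1 February 2025 is a Saturday, so the first Sunday is February 2 and the second is February 9.
1 September 2025 is a Monday, so the first Friday is September 5 and the third is September 19.
Daylight saving runs 9 February – 19 September; 14 October 2025 is outside that window, so Iral Province is on standard time at UTC−01:00.
20:45 Iral Province + 1h = 21:45 UTC.
1 February 2025 is a Saturday, so the first Monday is February 3 and the second is February 10.
1 October 2025 is a Wednesday, so the first Saturday is October 4 and the fourth is October 25.
At the standard offset (UTC−01:30), 21:45 UTC − 1h30m = 20:15 Casin Canton standard time.
Daylight saving runs 10 February – 25 October; the standard-time date in Casin Canton, 14 October 2025, is inside that window, so Casin Canton is at UTC−00:30.
21:45 UTC − 0h30m = 21:15 Casin Canton.

21:15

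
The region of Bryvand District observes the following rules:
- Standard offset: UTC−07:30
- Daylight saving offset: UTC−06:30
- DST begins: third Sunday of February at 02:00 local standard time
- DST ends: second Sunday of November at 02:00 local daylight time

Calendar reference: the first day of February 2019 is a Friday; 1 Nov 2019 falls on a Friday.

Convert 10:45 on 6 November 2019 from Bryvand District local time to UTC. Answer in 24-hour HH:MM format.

1 February 2019 is a Friday, so the first Sunday is February 3 and the third is February 17.
1 November 2019 is a Friday, so the first Sunday is November 3 and the second is November 10.
Daylight saving runs 17 February – 10 November; 6 November 2019 is inside that window, so Bryvand District is at UTC−06:30.
10:45 local + 6h30m = 17:15 UTC.

17:15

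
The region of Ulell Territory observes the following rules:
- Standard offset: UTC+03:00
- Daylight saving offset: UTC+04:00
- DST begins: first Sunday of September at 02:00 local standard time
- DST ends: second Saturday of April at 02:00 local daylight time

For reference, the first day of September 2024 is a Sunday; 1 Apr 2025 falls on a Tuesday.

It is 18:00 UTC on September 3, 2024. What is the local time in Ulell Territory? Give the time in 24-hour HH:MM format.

22:00

1 September 2024 is a Sunday, so the first Sunday is September 1.
1 April 2025 is a Tuesday, so the first Saturday is April 5 and the second is April 12.
At the standard offset (UTC+03:00), 18:00 UTC + 3h = 21:00 Ulell Territory standard time.
The standard-time date in Ulell Territory, September 3, 2024, falls between 1 September 2024 and 12 April 2025, so daylight saving is in effect and Ulell Territory is at UTC+04:00.
18:00 UTC + 4h = 22:00 local.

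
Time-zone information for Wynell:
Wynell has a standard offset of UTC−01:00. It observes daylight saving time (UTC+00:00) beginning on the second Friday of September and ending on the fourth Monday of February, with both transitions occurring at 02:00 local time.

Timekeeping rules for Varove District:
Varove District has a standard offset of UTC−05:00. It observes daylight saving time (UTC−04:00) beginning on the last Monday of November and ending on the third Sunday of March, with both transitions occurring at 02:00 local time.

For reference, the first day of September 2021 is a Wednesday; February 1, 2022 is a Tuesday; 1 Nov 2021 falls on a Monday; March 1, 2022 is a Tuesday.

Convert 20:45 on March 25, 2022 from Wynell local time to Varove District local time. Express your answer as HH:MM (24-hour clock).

1 September 2021 is a Wednesday, so the first Friday is September 3 and the second is September 10.
1 February 2022 is a Tuesday, so the first Monday is February 7 and the fourth is February 28.
Daylight saving runs 10 September 2021 – 28 February 2022; March 25, 2022 is outside that window, so Wynell is on standard time at UTC−01:00.
20:45 Wynell + 1h = 21:45 UTC.
1 November 2021 is a Monday, so Mondays fall on 1, 8, 15, 22, 29; the last is November 29.
1 March 2022 is a Tuesday, so the first Sunday is March 6 and the third is March 20.
At the standard offset (UTC−05:00), 21:45 UTC − 5h = 16:45 Varove District standard time.
The standard-time date in Varove District, March 25, 2022, does not fall between 29 November 2021 and 20 March 2022, so daylight saving is not in effect and Varove District is at UTC−05:00.
21:45 UTC − 5h = 16:45 Varove District.

16:45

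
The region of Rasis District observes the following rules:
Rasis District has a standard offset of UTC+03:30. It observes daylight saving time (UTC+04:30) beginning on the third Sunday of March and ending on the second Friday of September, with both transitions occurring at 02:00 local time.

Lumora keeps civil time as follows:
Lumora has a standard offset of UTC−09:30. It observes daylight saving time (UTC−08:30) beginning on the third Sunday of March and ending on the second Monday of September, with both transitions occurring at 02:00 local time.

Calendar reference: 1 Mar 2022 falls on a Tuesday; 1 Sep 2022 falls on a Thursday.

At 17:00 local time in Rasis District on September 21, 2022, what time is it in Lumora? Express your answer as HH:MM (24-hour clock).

04:00

1 March 2022 is a Tuesday, so the first Sunday is March 6 and the third is March 20.
1 September 2022 is a Thursday, so the first Friday is September 2 and the second is September 9.
September 21, 2022 does not fall between 20 March and 9 September, so daylight saving is not in effect and Rasis District is at UTC+03:30.
17:00 Rasis District − 3h30m = 13:30 UTC.
1 March 2022 is a Tuesday, so the first Sunday is March 6 and the third is March 20.
1 September 2022 is a Thursday, so the first Monday is September 5 and the second is September 12.
At the standard offset (UTC−09:30), 13:30 UTC − 9h30m = 04:00 Lumora standard time.
The standard-time date in Lumora, September 21, 2022, does not fall between 20 March and 12 September, so daylight saving is not in effect and Lumora is at UTC−09:30.
13:30 UTC − 9h30m = 04:00 Lumora.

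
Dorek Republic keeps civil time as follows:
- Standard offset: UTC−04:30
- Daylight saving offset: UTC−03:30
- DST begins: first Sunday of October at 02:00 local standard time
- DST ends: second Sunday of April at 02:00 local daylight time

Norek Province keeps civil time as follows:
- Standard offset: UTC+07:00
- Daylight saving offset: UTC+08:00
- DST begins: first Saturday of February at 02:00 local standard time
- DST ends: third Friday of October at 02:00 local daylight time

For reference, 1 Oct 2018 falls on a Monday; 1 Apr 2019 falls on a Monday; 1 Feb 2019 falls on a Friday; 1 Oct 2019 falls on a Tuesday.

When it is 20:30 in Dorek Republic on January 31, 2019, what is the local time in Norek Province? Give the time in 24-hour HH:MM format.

07:00

1 October 2018 is a Monday, so the first Sunday is October 7.
1 April 2019 is a Monday, so the first Sunday is April 7 and the second is April 14.
January 31, 2019 lies within the daylight-saving period (7 October 2018 – 14 April 2019), so Dorek Republic is on daylight time, UTC−03:30.
20:30 Dorek Republic + 3h30m = 00:00 UTC (rolling into the next day, 1 February 2019).
1 February 2019 is a Friday, so the first Saturday is February 2.
1 October 2019 is a Tuesday, so the first Friday is October 4 and the third is October 18.
At the standard offset (UTC+07:00), 00:00 UTC + 7h = 07:00 Norek Province standard time.
Daylight saving runs 2 February – 18 October; the standard-time date in Norek Province, February 1, 2019, is outside that window, so Norek Province is on standard time at UTC+07:00.
00:00 UTC + 7h = 07:00 Norek Province.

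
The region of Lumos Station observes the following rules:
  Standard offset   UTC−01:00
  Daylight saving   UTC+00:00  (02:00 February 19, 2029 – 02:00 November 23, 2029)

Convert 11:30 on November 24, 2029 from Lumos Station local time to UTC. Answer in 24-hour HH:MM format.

12:30

Daylight saving runs 19 February – 23 November; November 24, 2029 is outside that window, so Lumos Station is on standard time at UTC−01:00.
11:30 local + 1h = 12:30 UTC.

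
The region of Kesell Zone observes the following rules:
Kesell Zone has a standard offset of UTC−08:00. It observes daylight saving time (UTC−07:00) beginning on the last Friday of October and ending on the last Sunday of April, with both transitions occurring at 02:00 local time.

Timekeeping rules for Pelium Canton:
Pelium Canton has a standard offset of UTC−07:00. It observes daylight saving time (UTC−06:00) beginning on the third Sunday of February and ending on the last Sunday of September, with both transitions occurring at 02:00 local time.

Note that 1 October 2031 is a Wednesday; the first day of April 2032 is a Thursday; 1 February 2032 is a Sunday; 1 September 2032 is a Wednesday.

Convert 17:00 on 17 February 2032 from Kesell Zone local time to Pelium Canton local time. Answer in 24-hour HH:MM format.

1 October 2031 is a Wednesday, so Fridays fall on 3, 10, 17, 24, 31; the last is October 31.
1 April 2032 is a Thursday, so Sundays fall on 4, 11, 18, 25; the last is April 25.
17 February 2032 falls between 31 October 2031 and 25 April 2032, so daylight saving is in effect and Kesell Zone is at UTC−07:00.
17:00 Kesell Zone + 7h = 00:00 UTC (rolling into the next day, 18 February 2032).
1 February 2032 is a Sunday, so the first Sunday is February 1 and the third is February 15.
1 September 2032 is a Wednesday, so Sundays fall on 5, 12, 19, 26; the last is September 26.
At the standard offset (UTC−07:00), 00:00 UTC − 7h = 17:00 Pelium Canton standard time (rolling into the previous day, 17 February 2032).
The standard-time date in Pelium Canton, 17 February 2032, falls between 15 February and 26 September, so daylight saving is in effect and Pelium Canton is at UTC−06:00.
00:00 UTC − 6h = 18:00 Pelium Canton (rolling into the previous day, 17 February 2032).

18:00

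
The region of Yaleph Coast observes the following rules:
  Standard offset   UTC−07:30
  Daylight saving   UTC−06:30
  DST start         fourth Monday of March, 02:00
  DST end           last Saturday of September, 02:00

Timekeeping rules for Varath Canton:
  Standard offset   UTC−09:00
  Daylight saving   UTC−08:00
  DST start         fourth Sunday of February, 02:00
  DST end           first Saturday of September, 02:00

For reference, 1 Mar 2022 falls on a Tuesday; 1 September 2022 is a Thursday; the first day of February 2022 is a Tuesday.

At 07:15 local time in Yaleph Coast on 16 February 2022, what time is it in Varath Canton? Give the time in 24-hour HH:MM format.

05:45

1 March 2022 is a Tuesday, so the first Monday is March 7 and the fourth is March 28.
1 September 2022 is a Thursday, so Saturdays fall on 3, 10, 17, 24; the last is September 24.
16 February 2022 is outside the daylight-saving period (28 March – 24 September), so Yaleph Coast is on standard time, UTC−07:30.
07:15 Yaleph Coast + 7h30m = 14:45 UTC.
1 February 2022 is a Tuesday, so the first Sunday is February 6 and the fourth is February 27.
1 September 2022 is a Thursday, so the first Saturday is September 3.
At the standard offset (UTC−09:00), 14:45 UTC − 9h = 05:45 Varath Canton standard time.
The standard-time date in Varath Canton, 16 February 2022, does not fall between 27 February and 3 September, so daylight saving is not in effect and Varath Canton is at UTC−09:00.
14:45 UTC − 9h = 05:45 Varath Canton.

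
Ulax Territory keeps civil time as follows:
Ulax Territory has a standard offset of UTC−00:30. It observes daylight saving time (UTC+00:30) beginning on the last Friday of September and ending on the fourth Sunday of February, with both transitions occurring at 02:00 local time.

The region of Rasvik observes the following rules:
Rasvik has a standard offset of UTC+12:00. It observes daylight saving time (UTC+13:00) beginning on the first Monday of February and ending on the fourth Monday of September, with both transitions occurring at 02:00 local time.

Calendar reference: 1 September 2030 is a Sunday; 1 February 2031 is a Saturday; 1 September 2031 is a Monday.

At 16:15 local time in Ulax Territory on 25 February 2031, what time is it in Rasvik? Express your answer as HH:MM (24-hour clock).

05:45

1 September 2030 is a Sunday, so Fridays fall on 6, 13, 20, 27; the last is September 27.
1 February 2031 is a Saturday, so the first Sunday is February 2 and the fourth is February 23.
25 February 2031 does not fall between 27 September 2030 and 23 February 2031, so daylight saving is not in effect and Ulax Territory is at UTC−00:30.
16:15 Ulax Territory + 0h30m = 16:45 UTC.
1 February 2031 is a Saturday, so the first Monday is February 3.
1 September 2031 is a Monday, so the first Monday is September 1 and the fourth is September 22.
At the standard offset (UTC+12:00), 16:45 UTC + 12h = 04:45 Rasvik standard time (rolling into the next day, 26 February 2031).
The standard-time date in Rasvik, 26 February 2031, lies within the daylight-saving period (3 February – 22 September), so Rasvik is on daylight time, UTC+13:00.
16:45 UTC + 13h = 05:45 Rasvik (rolling into the next day, 26 February 2031).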